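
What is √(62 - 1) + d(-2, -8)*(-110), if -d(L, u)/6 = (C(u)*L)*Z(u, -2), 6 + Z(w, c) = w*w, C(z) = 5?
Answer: -382800 + √61 ≈ -3.8279e+5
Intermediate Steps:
Z(w, c) = -6 + w² (Z(w, c) = -6 + w*w = -6 + w²)
d(L, u) = -30*L*(-6 + u²) (d(L, u) = -6*5*L*(-6 + u²) = -30*L*(-6 + u²))
√(62 - 1) + d(-2, -8)*(-110) = √(62 - 1) + (30*(-2)*(6 - 1*(-8)²))*(-110) = √61 + (30*(-2)*(6 - 1*64))*(-110) = √61 + (30*(-2)*(6 - 64))*(-110) = √61 + (30*(-2)*(-58))*(-110) = √61 + 3480*(-110) = √61 - 382800 = -382800 + √61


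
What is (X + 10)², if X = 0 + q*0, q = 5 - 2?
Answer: 100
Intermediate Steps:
q = 3
X = 0 (X = 0 + 3*0 = 0 + 0 = 0)
(X + 10)² = (0 + 10)² = 10² = 100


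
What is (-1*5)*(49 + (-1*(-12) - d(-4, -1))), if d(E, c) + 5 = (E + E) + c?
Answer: -375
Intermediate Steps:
d(E, c) = -5 + c + 2*E (d(E, c) = -5 + ((E + E) + c) = -5 + (2*E + c) = -5 + (c + 2*E) = -5 + c + 2*E)
(-1*5)*(49 + (-1*(-12) - d(-4, -1))) = (-1*5)*(49 + (-1*(-12) - (-5 - 1 + 2*(-4)))) = -5*(49 + (12 - (-5 - 1 - 8))) = -5*(49 + (12 - 1*(-14))) = -5*(49 + (12 + 14)) = -5*(49 + 26) = -5*75 = -375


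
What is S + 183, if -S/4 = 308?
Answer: -1049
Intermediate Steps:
S = -1232 (S = -4*308 = -1232)
S + 183 = -1232 + 183 = -1049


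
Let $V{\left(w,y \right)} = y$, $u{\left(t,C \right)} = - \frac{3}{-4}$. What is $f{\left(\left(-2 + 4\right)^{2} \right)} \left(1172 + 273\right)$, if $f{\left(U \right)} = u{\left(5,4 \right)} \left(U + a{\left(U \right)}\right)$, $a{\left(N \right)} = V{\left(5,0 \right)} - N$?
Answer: $0$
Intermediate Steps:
$u{\left(t,C \right)} = \frac{3}{4}$ ($u{\left(t,C \right)} = \left(-3\right) \left(- \frac{1}{4}\right) = \frac{3}{4}$)
$a{\left(N \right)} = - N$ ($a{\left(N \right)} = 0 - N = - N$)
$f{\left(U \right)} = 0$ ($f{\left(U \right)} = \frac{3 \left(U - U\right)}{4} = \frac{3}{4} \cdot 0 = 0$)
$f{\left(\left(-2 + 4\right)^{2} \right)} \left(1172 + 273\right) = 0 \left(1172 + 273\right) = 0 \cdot 1445 = 0$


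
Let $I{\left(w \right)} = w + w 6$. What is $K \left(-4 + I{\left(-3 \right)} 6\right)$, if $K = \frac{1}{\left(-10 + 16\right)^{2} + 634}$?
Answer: $- \frac{13}{67} \approx -0.19403$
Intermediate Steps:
$I{\left(w \right)} = 7 w$ ($I{\left(w \right)} = w + 6 w = 7 w$)
$K = \frac{1}{670}$ ($K = \frac{1}{6^{2} + 634} = \frac{1}{36 + 634} = \frac{1}{670} \approx 0.0014925$)
$K \left(-4 + I{\left(-3 \right)} 6\right) = \frac{-4 + 7 \left(-3\right) 6}{670} = \frac{-4 - 126}{670} = \frac{1}{670} \left(-130\right) = - \frac{13}{67}$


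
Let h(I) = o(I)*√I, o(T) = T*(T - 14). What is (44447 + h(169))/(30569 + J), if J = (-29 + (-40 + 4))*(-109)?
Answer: 2873/281 ≈ 10.224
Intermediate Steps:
o(T) = T*(-14 + T)
J = 7085 (J = (-29 - 36)*(-109) = -65*(-109) = 7085)
h(I) = I^(3/2)*(-14 + I) (h(I) = (I*(-14 + I))*√I = I^(3/2)*(-14 + I))
(44447 + h(169))/(30569 + J) = (44447 + 169^(3/2)*(-14 + 169))/(30569 + 7085) = (44447 + 2197*155)/37654 = (44447 + 340535)*(1/37654) = 384982*(1/37654) = 2873/281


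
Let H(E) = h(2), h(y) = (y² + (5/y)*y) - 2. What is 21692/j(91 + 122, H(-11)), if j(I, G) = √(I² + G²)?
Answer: 10846*√45418/22709 ≈ 101.79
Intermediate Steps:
h(y) = 3 + y² (h(y) = (y² + 5) - 2 = (5 + y²) - 2 = 3 + y²)
H(E) = 7 (H(E) = 3 + 2² = 3 + 4 = 7)
j(I, G) = √(G² + I²)
21692/j(91 + 122, H(-11)) = 21692/(√(7² + (91 + 122)²)) = 21692/(√(49 + 213²)) = 21692/(√(49 + 45369)) = 21692/(√45418) = 21692*(√45418/45418) = 10846*√45418/22709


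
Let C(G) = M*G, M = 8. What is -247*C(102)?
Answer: -201552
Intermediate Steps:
C(G) = 8*G
-247*C(102) = -1976*102 = -247*816 = -201552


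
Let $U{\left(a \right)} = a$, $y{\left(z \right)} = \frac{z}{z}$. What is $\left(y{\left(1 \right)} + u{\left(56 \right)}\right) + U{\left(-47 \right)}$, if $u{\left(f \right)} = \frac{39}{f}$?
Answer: $- \frac{2537}{56} \approx -45.304$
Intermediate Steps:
$y{\left(z \right)} = 1$
$\left(y{\left(1 \right)} + u{\left(56 \right)}\right) + U{\left(-47 \right)} = \left(1 + \frac{39}{56}\right) - 47 = \frac{95}{56} - 47 = - \frac{2537}{56}$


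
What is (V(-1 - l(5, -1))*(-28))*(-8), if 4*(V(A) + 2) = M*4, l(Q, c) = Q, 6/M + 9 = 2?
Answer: -640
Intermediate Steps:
M = -6/7 (M = 6/(-9 + 2) = 6/(-7) = 6*(-⅐) = -6/7 ≈ -0.85714)
V(A) = -20/7 (V(A) = -2 + (-6/7*4)/4 = -2 + (¼)*(-24/7) = -2 - 6/7 = -20/7)
(V(-1 - l(5, -1))*(-28))*(-8) = -20/7*(-28)*(-8) = 80*(-8) = -640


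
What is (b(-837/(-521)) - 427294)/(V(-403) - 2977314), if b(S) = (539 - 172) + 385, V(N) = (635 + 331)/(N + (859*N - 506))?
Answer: 74023378306/516692003985 ≈ 0.14326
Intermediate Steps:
V(N) = 966/(-506 + 860*N) (V(N) = 966/(N + (-506 + 859*N)) = 966/(-506 + 860*N))
b(S) = 752 (b(S) = 367 + 385 = 752)
(b(-837/(-521)) - 427294)/(V(-403) - 2977314) = (752 - 427294)/(483/(-253 + 430*(-403)) - 2977314) = -426542/(483/(-253 - 173290) - 2977314) = -426542/(483/(-173543) - 2977314) = -426542/(483*(-1/173543) - 2977314) = -426542/(-483/173543 - 2977314) = -426542/(-516692003985/173543) = -426542*(-173543/516692003985) = 74023378306/516692003985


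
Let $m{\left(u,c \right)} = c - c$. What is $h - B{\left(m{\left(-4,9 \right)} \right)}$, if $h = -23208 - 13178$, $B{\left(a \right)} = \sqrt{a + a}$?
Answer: $-36386$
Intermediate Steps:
$m{\left(u,c \right)} = 0$
$B{\left(a \right)} = \sqrt{2} \sqrt{a}$ ($B{\left(a \right)} = \sqrt{2 a} = \sqrt{2} \sqrt{a}$)
$h = -36386$ ($h = -23208 - 13178 = -36386$)
$h - B{\left(m{\left(-4,9 \right)} \right)} = -36386 - \sqrt{2} \sqrt{0} = -36386 - \sqrt{2} \cdot 0 = -36386 - 0 = -36386 + 0 = -36386$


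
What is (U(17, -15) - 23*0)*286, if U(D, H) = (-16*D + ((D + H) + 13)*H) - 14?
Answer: -146146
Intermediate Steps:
U(D, H) = -14 - 16*D + H*(13 + D + H) (U(D, H) = (-16*D + (13 + D + H)*H) - 14 = (-16*D + H*(13 + D + H)) - 14 = -14 - 16*D + H*(13 + D + H))
(U(17, -15) - 23*0)*286 = ((-14 + (-15)**2 - 16*17 + 13*(-15) + 17*(-15)) - 23*0)*286 = ((-14 + 225 - 272 - 195 - 255) + 0)*286 = (-511 + 0)*286 = -511*286 = -146146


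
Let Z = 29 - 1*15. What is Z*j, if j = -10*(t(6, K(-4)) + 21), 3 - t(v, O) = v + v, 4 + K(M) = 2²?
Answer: -1680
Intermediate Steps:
K(M) = 0 (K(M) = -4 + 2² = -4 + 4 = 0)
t(v, O) = 3 - 2*v (t(v, O) = 3 - (v + v) = 3 - 2*v)
Z = 14 (Z = 29 - 15 = 14)
j = -120 (j = -10*((3 - 2*6) + 21) = -10*((3 - 12) + 21) = -10*(-9 + 21) = -10*12 = -120)
Z*j = 14*(-120) = -1680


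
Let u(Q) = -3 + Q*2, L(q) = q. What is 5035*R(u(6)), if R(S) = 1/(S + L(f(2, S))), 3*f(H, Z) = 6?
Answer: 5035/11 ≈ 457.73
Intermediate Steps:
f(H, Z) = 2 (f(H, Z) = (1/3)*6 = 2)
u(Q) = -3 + 2*Q
R(S) = 1/(2 + S) (R(S) = 1/(S + 2) = 1/(2 + S))
5035*R(u(6)) = 5035/(2 + (-3 + 2*6)) = 5035/(2 + (-3 + 12)) = 5035/(2 + 9) = 5035/11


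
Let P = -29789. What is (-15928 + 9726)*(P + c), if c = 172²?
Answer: 1271410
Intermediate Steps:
c = 29584
(-15928 + 9726)*(P + c) = (-15928 + 9726)*(-29789 + 29584) = -6202*(-205) = 1271410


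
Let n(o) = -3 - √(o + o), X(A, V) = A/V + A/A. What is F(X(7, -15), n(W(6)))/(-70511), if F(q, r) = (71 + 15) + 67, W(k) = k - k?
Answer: -153/70511 ≈ -0.0021699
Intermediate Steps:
W(k) = 0
X(A, V) = 1 + A/V (X(A, V) = A/V + 1 = 1 + A/V)
n(o) = -3 - √2*√o (n(o) = -3 - √(2*o) = -3 - √2*√o)
F(q, r) = 153 (F(q, r) = 86 + 67 = 153)
F(X(7, -15), n(W(6)))/(-70511) = 153/(-70511) = 153*(-1/70511) = -153/70511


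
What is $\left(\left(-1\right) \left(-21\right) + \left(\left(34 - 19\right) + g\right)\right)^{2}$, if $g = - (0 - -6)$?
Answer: $900$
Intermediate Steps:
$g = -6$ ($g = - (0 + 6) = \left(-1\right) 6 = -6$)
$\left(\left(-1\right) \left(-21\right) + \left(\left(34 - 19\right) + g\right)\right)^{2} = \left(\left(-1\right) \left(-21\right) + \left(\left(34 - 19\right) - 6\right)\right)^{2} = \left(21 + \left(15 - 6\right)\right)^{2} = \left(21 + 9\right)^{2} = 30^{2} = 900$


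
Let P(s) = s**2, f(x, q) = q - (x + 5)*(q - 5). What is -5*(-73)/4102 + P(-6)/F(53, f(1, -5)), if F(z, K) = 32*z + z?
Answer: 262019/2391466 ≈ 0.10956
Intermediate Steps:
f(x, q) = q - (-5 + q)*(5 + x) (f(x, q) = q - (5 + x)*(-5 + q) = q - (-5 + q)*(5 + x))
F(z, K) = 33*z
-5*(-73)/4102 + P(-6)/F(53, f(1, -5)) = -5*(-73)/4102 + (-6)**2/((33*53)) = 365*(1/4102) + 36/1749 = 365/4102 + 36*(1/1749) = 365/4102 + 12/583 = 262019/2391466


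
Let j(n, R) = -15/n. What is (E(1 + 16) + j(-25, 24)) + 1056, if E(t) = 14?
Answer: 5353/5 ≈ 1070.6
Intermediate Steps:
(E(1 + 16) + j(-25, 24)) + 1056 = (14 - 15/(-25)) + 1056 = (14 - 15*(-1/25)) + 1056 = (14 + ⅗) + 1056 = 73/5 + 1056 = 5353/5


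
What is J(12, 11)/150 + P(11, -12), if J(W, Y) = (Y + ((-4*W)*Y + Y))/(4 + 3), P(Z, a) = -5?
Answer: -2878/525 ≈ -5.4819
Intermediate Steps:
J(W, Y) = 2*Y/7 - 4*W*Y/7 (J(W, Y) = (Y + (-4*W*Y + Y))/7 = (Y + (Y - 4*W*Y))*(⅐) = (2*Y - 4*W*Y)*(⅐) = 2*Y/7 - 4*W*Y/7)
J(12, 11)/150 + P(11, -12) = ((2/7)*11*(1 - 2*12))/150 - 5 = ((2/7)*11*(1 - 24))/150 - 5 = ((2/7)*11*(-23))/150 - 5 = (1/150)*(-506/7) - 5 = -253/525 - 5 = -2878/525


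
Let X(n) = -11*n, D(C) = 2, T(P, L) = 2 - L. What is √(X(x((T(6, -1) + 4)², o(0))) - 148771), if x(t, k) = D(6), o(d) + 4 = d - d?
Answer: I*√148793 ≈ 385.74*I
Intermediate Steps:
o(d) = -4 (o(d) = -4 + (d - d) = -4 + 0 = -4)
x(t, k) = 2
√(X(x((T(6, -1) + 4)², o(0))) - 148771) = √(-11*2 - 148771) = √(-22 - 148771) = √(-148793) = I*√148793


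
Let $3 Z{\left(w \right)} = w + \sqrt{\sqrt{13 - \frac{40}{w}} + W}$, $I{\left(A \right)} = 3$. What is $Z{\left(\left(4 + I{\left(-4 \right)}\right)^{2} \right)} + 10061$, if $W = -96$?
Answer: $\frac{30232}{3} + \frac{\sqrt{-4704 + 7 \sqrt{597}}}{21} \approx 10077.0 + 3.2061 i$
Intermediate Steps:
$Z{\left(w \right)} = \frac{w}{3} + \frac{\sqrt{-96 + \sqrt{13 - \frac{40}{w}}}}{3}$ ($Z{\left(w \right)} = \frac{w + \sqrt{\sqrt{13 - \frac{40}{w}} - 96}}{3} = \frac{w + \sqrt{-96 + \sqrt{13 - \frac{40}{w}}}}{3} = \frac{w}{3} + \frac{\sqrt{-96 + \sqrt{13 - \frac{40}{w}}}}{3}$)
$Z{\left(\left(4 + I{\left(-4 \right)}\right)^{2} \right)} + 10061 = \left(\frac{\left(4 + 3\right)^{2}}{3} + \frac{\sqrt{-96 + \sqrt{\frac{-40 + 13 \left(4 + 3\right)^{2}}{\left(4 + 3\right)^{2}}}}}{3}\right) + 10061 = \left(\frac{7^{2}}{3} + \frac{\sqrt{-96 + \sqrt{\frac{-40 + 13 \cdot 7^{2}}{7^{2}}}}}{3}\right) + 10061 = \left(\frac{1}{3} \cdot 49 + \frac{\sqrt{-96 + \sqrt{\frac{-40 + 13 \cdot 49}{49}}}}{3}\right) + 10061 = \left(\frac{49}{3} + \frac{\sqrt{-96 + \sqrt{\frac{-40 + 637}{49}}}}{3}\right) + 10061 = \left(\frac{49}{3} + \frac{\sqrt{-96 + \sqrt{\frac{1}{49} \cdot 597}}}{3}\right) + 10061 = \left(\frac{49}{3} + \frac{\sqrt{-96 + \sqrt{\frac{597}{49}}}}{3}\right) + 10061 = \left(\frac{49}{3} + \frac{\sqrt{-96 + \frac{\sqrt{597}}{7}}}{3}\right) + 10061 = \frac{30232}{3} + \frac{\sqrt{-96 + \frac{\sqrt{597}}{7}}}{3}$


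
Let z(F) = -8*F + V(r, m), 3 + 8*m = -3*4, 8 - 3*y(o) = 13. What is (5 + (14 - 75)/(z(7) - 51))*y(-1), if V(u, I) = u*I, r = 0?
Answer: -2980/321 ≈ -9.2835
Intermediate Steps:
y(o) = -5/3 (y(o) = 8/3 - 1/3*13 = 8/3 - 13/3 = -5/3)
m = -15/8 (m = -3/8 + (-3*4)/8 = -3/8 + (1/8)*(-12) = -3/8 - 3/2 = -15/8 ≈ -1.8750)
V(u, I) = I*u
z(F) = -8*F (z(F) = -8*F - 15/8*0 = -8*F + 0 = -8*F)
(5 + (14 - 75)/(z(7) - 51))*y(-1) = (5 + (14 - 75)/(-8*7 - 51))*(-5/3) = (5 - 61/(-56 - 51))*(-5/3) = (5 - 61/(-107))*(-5/3) = (5 - 61*(-1/107))*(-5/3) = (5 + 61/107)*(-5/3) = (596/107)*(-5/3) = -2980/321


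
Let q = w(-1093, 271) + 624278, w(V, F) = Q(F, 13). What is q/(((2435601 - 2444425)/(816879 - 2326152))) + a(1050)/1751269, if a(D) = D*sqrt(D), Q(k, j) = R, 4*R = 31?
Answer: 3768870507039/35296 + 5250*sqrt(42)/1751269 ≈ 1.0678e+8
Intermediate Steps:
R = 31/4 (R = (1/4)*31 = 31/4 ≈ 7.7500)
Q(k, j) = 31/4
a(D) = D**(3/2)
w(V, F) = 31/4
q = 2497143/4 (q = 31/4 + 624278 = 2497143/4 ≈ 6.2429e+5)
q/(((2435601 - 2444425)/(816879 - 2326152))) + a(1050)/1751269 = 2497143/(4*(((2435601 - 2444425)/(816879 - 2326152)))) + 1050**(3/2)/1751269 = 2497143/(4*((-8824/(-1509273)))) + (5250*sqrt(42))*(1/1751269) = 2497143/(4*((-8824*(-1/1509273)))) + 5250*sqrt(42)/1751269 = 2497143/(4*(8824/1509273)) + 5250*sqrt(42)/1751269 = (2497143/4)*(1509273/8824) + 5250*sqrt(42)/1751269 = 3768870507039/35296 + 5250*sqrt(42)/1751269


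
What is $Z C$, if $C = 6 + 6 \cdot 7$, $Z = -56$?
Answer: $-2688$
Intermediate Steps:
$C = 48$ ($C = 6 + 42 = 48$)
$Z C = \left(-56\right) 48 = -2688$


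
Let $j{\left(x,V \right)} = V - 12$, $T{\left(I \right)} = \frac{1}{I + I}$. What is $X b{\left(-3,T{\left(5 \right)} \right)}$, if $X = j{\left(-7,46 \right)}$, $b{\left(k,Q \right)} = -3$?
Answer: $-102$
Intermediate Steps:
$T{\left(I \right)} = \frac{1}{2 I}$
$j{\left(x,V \right)} = -12 + V$ ($j{\left(x,V \right)} = V - 12 = -12 + V$)
$X = 34$ ($X = -12 + 46 = 34$)
$X b{\left(-3,T{\left(5 \right)} \right)} = 34 \left(-3\right) = -102$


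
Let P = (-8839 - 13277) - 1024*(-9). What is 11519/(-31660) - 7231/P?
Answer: 2008459/10210350 ≈ 0.19671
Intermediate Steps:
P = -12900 (P = -22116 + 9216 = -12900)
11519/(-31660) - 7231/P = 11519/(-31660) - 7231/(-12900) = 11519*(-1/31660) - 7231*(-1/12900) = -11519/31660 + 7231/12900 = 2008459/10210350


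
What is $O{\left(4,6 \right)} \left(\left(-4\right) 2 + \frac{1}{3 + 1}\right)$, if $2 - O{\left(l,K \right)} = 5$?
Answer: $\frac{93}{4} \approx 23.25$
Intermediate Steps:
$O{\left(l,K \right)} = -3$ ($O{\left(l,K \right)} = 2 - 5 = -3$)
$O{\left(4,6 \right)} \left(\left(-4\right) 2 + \frac{1}{3 + 1}\right) = - 3 \left(\left(-4\right) 2 + \frac{1}{3 + 1}\right) = - 3 \left(-8 + \frac{1}{4}\right) = \left(-3\right) \left(- \frac{31}{4}\right) = \frac{93}{4}$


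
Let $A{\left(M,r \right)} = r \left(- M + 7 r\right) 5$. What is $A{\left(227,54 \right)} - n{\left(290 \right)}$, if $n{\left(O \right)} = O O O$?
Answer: $-24348230$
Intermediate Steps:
$A{\left(M,r \right)} = 5 r \left(- M + 7 r\right)$
$n{\left(O \right)} = O^{3}$ ($n{\left(O \right)} = O^{2} O = O^{3}$)
$A{\left(227,54 \right)} - n{\left(290 \right)} = 5 \cdot 54 \left(\left(-1\right) 227 + 7 \cdot 54\right) - 290^{3} = 5 \cdot 54 \left(-227 + 378\right) - 24389000 = 5 \cdot 54 \cdot 151 - 24389000 = 40770 - 24389000 = -24348230$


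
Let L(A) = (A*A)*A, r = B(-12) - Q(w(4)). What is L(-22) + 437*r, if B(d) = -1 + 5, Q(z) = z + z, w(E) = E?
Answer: -12396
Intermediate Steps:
Q(z) = 2*z
B(d) = 4
r = -4 (r = 4 - 2*4 = 4 - 1*8 = 4 - 8 = -4)
L(A) = A³ (L(A) = A²*A = A³)
L(-22) + 437*r = (-22)³ + 437*(-4) = -10648 - 1748 = -12396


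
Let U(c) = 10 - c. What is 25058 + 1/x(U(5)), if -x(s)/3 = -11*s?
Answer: 4134571/165 ≈ 25058.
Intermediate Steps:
x(s) = 33*s (x(s) = -(-33)*s = 33*s)
25058 + 1/x(U(5)) = 25058 + 1/(33*(10 - 1*5)) = 25058 + 1/(33*(10 - 5)) = 25058 + 1/(33*5) = 25058 + 1/165 = 4134571/165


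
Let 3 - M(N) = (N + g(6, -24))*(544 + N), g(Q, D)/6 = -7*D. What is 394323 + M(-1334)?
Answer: 136786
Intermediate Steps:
g(Q, D) = -42*D (g(Q, D) = 6*(-7*D) = -42*D)
M(N) = 3 - (544 + N)*(1008 + N) (M(N) = 3 - (N - 42*(-24))*(544 + N) = 3 - (N + 1008)*(544 + N) = 3 - (1008 + N)*(544 + N) = 3 - (544 + N)*(1008 + N))
394323 + M(-1334) = 394323 + (-548349 - 1*(-1334)² - 1552*(-1334)) = 394323 + (-548349 - 1*1779556 + 2070368) = 394323 + (-548349 - 1779556 + 2070368) = 394323 - 257537 = 136786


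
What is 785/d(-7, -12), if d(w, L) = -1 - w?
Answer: 785/6 ≈ 130.83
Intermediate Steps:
785/d(-7, -12) = 785/(-1 - 1*(-7)) = 785/(-1 + 7) = 785/6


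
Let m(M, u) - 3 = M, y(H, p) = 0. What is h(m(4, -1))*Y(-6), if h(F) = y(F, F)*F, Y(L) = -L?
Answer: 0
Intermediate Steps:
m(M, u) = 3 + M
h(F) = 0 (h(F) = 0*F = 0)
h(m(4, -1))*Y(-6) = 0*(-1*(-6)) = 0*6 = 0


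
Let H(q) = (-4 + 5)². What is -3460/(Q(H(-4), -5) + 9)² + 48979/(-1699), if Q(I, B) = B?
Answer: -1665551/6796 ≈ -245.08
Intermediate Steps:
H(q) = 1 (H(q) = 1² = 1)
-3460/(Q(H(-4), -5) + 9)² + 48979/(-1699) = -3460/(-5 + 9)² + 48979/(-1699) = -3460/(4²) + 48979*(-1/1699) = -3460/16 - 48979/1699 = -3460*1/16 - 48979/1699 = -865/4 - 48979/1699 = -1665551/6796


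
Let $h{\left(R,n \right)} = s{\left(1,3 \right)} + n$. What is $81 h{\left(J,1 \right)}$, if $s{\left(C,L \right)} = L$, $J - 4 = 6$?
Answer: $324$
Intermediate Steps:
$J = 10$ ($J = 4 + 6 = 10$)
$h{\left(R,n \right)} = 3 + n$
$81 h{\left(J,1 \right)} = 81 \left(3 + 1\right) = 81 \cdot 4 = 324$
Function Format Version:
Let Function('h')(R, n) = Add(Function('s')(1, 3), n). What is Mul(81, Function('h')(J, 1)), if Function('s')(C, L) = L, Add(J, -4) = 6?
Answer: 324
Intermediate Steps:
J = 10 (J = Add(4, 6) = 10)
Function('h')(R, n) = Add(3, n)
Mul(81, Function('h')(J, 1)) = Mul(81, Add(3, 1)) = Mul(81, 4) = 324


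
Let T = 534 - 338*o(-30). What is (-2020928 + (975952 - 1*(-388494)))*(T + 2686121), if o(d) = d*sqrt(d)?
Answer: -1763740647710 - 6656727480*I*sqrt(30) ≈ -1.7637e+12 - 3.646e+10*I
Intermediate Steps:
o(d) = d**(3/2)
T = 534 + 10140*I*sqrt(30) (T = 534 - (-10140)*I*sqrt(30) = 534 + 10140*I*sqrt(30) ≈ 534.0 + 55539.0*I)
(-2020928 + (975952 - 1*(-388494)))*(T + 2686121) = (-2020928 + (975952 - 1*(-388494)))*((534 + 10140*I*sqrt(30)) + 2686121) = (-2020928 + (975952 + 388494))*(2686655 + 10140*I*sqrt(30)) = (-2020928 + 1364446)*(2686655 + 10140*I*sqrt(30)) = -656482*(2686655 + 10140*I*sqrt(30)) = -1763740647710 - 6656727480*I*sqrt(30)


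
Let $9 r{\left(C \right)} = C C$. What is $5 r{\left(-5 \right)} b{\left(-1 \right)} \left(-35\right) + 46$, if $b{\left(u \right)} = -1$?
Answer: $\frac{4789}{9} \approx 532.11$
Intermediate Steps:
$r{\left(C \right)} = \frac{C^{2}}{9}$ ($r{\left(C \right)} = \frac{C C}{9} = \frac{C^{2}}{9}$)
$5 r{\left(-5 \right)} b{\left(-1 \right)} \left(-35\right) + 46 = 5 \frac{\left(-5\right)^{2}}{9} \left(-1\right) \left(-35\right) + 46 = 5 \cdot \frac{1}{9} \cdot 25 \left(-1\right) \left(-35\right) + 46 = 5 \cdot \frac{25}{9} \left(-1\right) \left(-35\right) + 46 = \frac{125}{9} \left(-1\right) \left(-35\right) + 46 = \left(- \frac{125}{9}\right) \left(-35\right) + 46 = \frac{4375}{9} + 46 = \frac{4789}{9}$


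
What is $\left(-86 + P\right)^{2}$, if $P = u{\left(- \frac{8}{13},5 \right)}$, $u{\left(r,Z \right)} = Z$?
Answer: $6561$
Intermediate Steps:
$P = 5$
$\left(-86 + P\right)^{2} = \left(-86 + 5\right)^{2} = \left(-81\right)^{2} = 6561$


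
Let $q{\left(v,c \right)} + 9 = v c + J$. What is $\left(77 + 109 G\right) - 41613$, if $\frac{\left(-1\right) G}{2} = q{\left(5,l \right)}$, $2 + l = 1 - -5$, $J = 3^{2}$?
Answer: $-45896$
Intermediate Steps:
$J = 9$
$l = 4$ ($l = -2 + \left(1 - -5\right) = -2 + \left(1 + 5\right) = -2 + 6 = 4$)
$q{\left(v,c \right)} = c v$ ($q{\left(v,c \right)} = -9 + \left(v c + 9\right) = -9 + \left(c v + 9\right) = -9 + \left(9 + c v\right) = c v$)
$G = -40$ ($G = - 2 \cdot 4 \cdot 5 = \left(-2\right) 20 = -40$)
$\left(77 + 109 G\right) - 41613 = \left(77 + 109 \left(-40\right)\right) - 41613 = \left(77 - 4360\right) - 41613 = -4283 - 41613 = -45896$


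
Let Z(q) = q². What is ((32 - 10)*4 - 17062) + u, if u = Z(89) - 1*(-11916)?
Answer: 2863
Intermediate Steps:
u = 19837 (u = 89² - 1*(-11916) = 7921 + 11916 = 19837)
((32 - 10)*4 - 17062) + u = ((32 - 10)*4 - 17062) + 19837 = (22*4 - 17062) + 19837 = (88 - 17062) + 19837 = -16974 + 19837 = 2863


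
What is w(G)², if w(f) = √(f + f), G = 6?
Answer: 12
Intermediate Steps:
w(f) = √2*√f (w(f) = √(2*f) = √2*√f)
w(G)² = (√2*√6)² = (2*√3)² = 12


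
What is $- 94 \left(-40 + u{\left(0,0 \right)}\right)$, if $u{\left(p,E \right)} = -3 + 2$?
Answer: $3854$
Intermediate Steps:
$u{\left(p,E \right)} = -1$
$- 94 \left(-40 + u{\left(0,0 \right)}\right) = - 94 \left(-40 - 1\right) = \left(-94\right) \left(-41\right) = 3854$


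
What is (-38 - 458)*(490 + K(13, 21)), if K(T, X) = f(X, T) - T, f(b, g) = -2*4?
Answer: -232624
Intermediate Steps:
f(b, g) = -8
K(T, X) = -8 - T
(-38 - 458)*(490 + K(13, 21)) = (-38 - 458)*(490 + (-8 - 1*13)) = -496*(490 + (-8 - 13)) = -496*(490 - 21) = -496*469 = -232624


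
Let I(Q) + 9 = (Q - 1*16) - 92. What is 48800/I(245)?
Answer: 1525/4 ≈ 381.25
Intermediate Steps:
I(Q) = -117 + Q (I(Q) = -9 + ((Q - 1*16) - 92) = -9 + ((Q - 16) - 92) = -9 + ((-16 + Q) - 92) = -9 + (-108 + Q) = -117 + Q)
48800/I(245) = 48800/(-117 + 245) = 48800/128 = 48800*(1/128) = 1525/4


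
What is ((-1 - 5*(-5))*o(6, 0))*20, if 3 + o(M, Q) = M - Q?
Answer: 1440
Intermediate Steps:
o(M, Q) = -3 + M - Q (o(M, Q) = -3 + (M - Q) = -3 + M - Q)
((-1 - 5*(-5))*o(6, 0))*20 = ((-1 - 5*(-5))*(-3 + 6 - 1*0))*20 = ((-1 + 25)*(-3 + 6 + 0))*20 = (24*3)*20 = 72*20 = 1440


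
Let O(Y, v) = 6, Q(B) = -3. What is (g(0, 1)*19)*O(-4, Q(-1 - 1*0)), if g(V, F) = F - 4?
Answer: -342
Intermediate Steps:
g(V, F) = -4 + F
(g(0, 1)*19)*O(-4, Q(-1 - 1*0)) = ((-4 + 1)*19)*6 = -3*19*6 = -57*6 = -342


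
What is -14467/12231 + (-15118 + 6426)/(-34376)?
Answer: -97751435/105113214 ≈ -0.92996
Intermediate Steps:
-14467/12231 + (-15118 + 6426)/(-34376) = -14467*1/12231 - 8692*(-1/34376) = -14467/12231 + 2173/8594 = -97751435/105113214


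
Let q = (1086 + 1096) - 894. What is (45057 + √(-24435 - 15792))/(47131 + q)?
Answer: 45057/48419 + I*√40227/48419 ≈ 0.93056 + 0.0041423*I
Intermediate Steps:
q = 1288 (q = 2182 - 894 = 1288)
(45057 + √(-24435 - 15792))/(47131 + q) = (45057 + √(-24435 - 15792))/(47131 + 1288) = (45057 + √(-40227))/48419 = (45057 + I*√40227)*(1/48419) = 45057/48419 + I*√40227/48419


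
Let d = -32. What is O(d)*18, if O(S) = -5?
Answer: -90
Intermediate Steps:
O(d)*18 = -5*18 = -90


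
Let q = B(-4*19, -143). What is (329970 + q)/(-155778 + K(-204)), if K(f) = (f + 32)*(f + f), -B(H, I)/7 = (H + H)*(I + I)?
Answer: -12833/42801 ≈ -0.29983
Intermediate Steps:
B(H, I) = -28*H*I (B(H, I) = -7*(H + H)*(I + I) = -7*2*H*2*I = -28*H*I)
K(f) = 2*f*(32 + f) (K(f) = (32 + f)*(2*f) = 2*f*(32 + f))
q = -304304 (q = -28*(-4*19)*(-143) = -28*(-76)*(-143) = -304304)
(329970 + q)/(-155778 + K(-204)) = (329970 - 304304)/(-155778 + 2*(-204)*(32 - 204)) = 25666/(-155778 + 2*(-204)*(-172)) = 25666/(-155778 + 70176) = 25666/(-85602) = 25666*(-1/85602) = -12833/42801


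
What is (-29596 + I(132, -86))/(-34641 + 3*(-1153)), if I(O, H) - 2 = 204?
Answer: 2939/3810 ≈ 0.77139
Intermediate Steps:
I(O, H) = 206 (I(O, H) = 2 + 204 = 206)
(-29596 + I(132, -86))/(-34641 + 3*(-1153)) = (-29596 + 206)/(-34641 + 3*(-1153)) = -29390/(-34641 - 3459) = -29390/(-38100) = -29390*(-1/38100) = 2939/3810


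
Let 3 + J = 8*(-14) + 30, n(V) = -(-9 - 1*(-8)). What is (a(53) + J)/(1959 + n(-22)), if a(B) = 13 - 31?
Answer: -103/1960 ≈ -0.052551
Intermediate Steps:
a(B) = -18
n(V) = 1 (n(V) = -(-9 + 8) = -1*(-1) = 1)
J = -85 (J = -3 + (8*(-14) + 30) = -3 + (-112 + 30) = -3 - 82 = -85)
(a(53) + J)/(1959 + n(-22)) = (-18 - 85)/(1959 + 1) = -103/1960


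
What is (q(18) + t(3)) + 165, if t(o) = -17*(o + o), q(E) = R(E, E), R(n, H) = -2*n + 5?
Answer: 32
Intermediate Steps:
R(n, H) = 5 - 2*n
q(E) = 5 - 2*E
t(o) = -34*o
(q(18) + t(3)) + 165 = ((5 - 2*18) - 34*3) + 165 = ((5 - 36) - 102) + 165 = (-31 - 102) + 165 = -133 + 165 = 32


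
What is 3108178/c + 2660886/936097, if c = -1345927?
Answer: 671802210056/1259918226919 ≈ 0.53321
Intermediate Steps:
3108178/c + 2660886/936097 = 3108178/(-1345927) + 2660886/936097 = 3108178*(-1/1345927) + 2660886*(1/936097) = -3108178/1345927 + 2660886/936097 = 671802210056/1259918226919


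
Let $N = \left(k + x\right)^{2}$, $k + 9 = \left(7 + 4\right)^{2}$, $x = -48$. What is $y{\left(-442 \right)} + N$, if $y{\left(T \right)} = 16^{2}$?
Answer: $4352$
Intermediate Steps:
$y{\left(T \right)} = 256$
$k = 112$ ($k = -9 + \left(7 + 4\right)^{2} = -9 + 11^{2} = -9 + 121 = 112$)
$N = 4096$ ($N = \left(112 - 48\right)^{2} = 64^{2} = 4096$)
$y{\left(-442 \right)} + N = 256 + 4096 = 4352$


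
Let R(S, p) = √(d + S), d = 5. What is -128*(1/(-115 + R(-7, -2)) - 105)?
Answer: 177785600/13227 + 128*I*√2/13227 ≈ 13441.0 + 0.013686*I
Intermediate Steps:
R(S, p) = √(5 + S)
-128*(1/(-115 + R(-7, -2)) - 105) = -128*(1/(-115 + √(5 - 7)) - 105) = -128*(1/(-115 + √(-2)) - 105) = -128*(1/(-115 + I*√2) - 105) = -128*(-105 + 1/(-115 + I*√2)) = 13440 - 128/(-115 + I*√2)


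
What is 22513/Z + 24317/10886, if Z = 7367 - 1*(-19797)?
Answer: 452811753/147853652 ≈ 3.0626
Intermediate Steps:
Z = 27164 (Z = 7367 + 19797 = 27164)
22513/Z + 24317/10886 = 22513/27164 + 24317/10886 = 452811753/147853652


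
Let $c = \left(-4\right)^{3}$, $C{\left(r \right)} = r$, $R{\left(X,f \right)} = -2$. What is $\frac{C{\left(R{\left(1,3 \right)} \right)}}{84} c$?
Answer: $\frac{32}{21} \approx 1.5238$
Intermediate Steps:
$c = -64$
$\frac{C{\left(R{\left(1,3 \right)} \right)}}{84} c = - \frac{2}{84} \left(-64\right) = \left(-2\right) \frac{1}{84} \left(-64\right) = \left(- \frac{1}{42}\right) \left(-64\right) = \frac{32}{21}$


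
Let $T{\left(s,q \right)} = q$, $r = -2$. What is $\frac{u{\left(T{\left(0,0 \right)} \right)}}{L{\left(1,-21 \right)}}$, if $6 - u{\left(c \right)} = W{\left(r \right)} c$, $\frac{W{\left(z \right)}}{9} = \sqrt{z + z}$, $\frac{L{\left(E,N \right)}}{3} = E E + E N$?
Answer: $- \frac{1}{10} \approx -0.1$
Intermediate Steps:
$L{\left(E,N \right)} = 3 E^{2} + 3 E N$ ($L{\left(E,N \right)} = 3 \left(E E + E N\right) = 3 \left(E^{2} + E N\right) = 3 E^{2} + 3 E N$)
$W{\left(z \right)} = 9 \sqrt{2} \sqrt{z}$ ($W{\left(z \right)} = 9 \sqrt{z + z} = 9 \sqrt{2 z} = 9 \sqrt{2} \sqrt{z}$)
$u{\left(c \right)} = 6 - 18 i c$ ($u{\left(c \right)} = 6 - 9 \sqrt{2} \sqrt{-2} c = 6 - 9 \sqrt{2} i \sqrt{2} c = 6 - 18 i c$)
$\frac{u{\left(T{\left(0,0 \right)} \right)}}{L{\left(1,-21 \right)}} = \frac{6 - 18 i 0}{3 \cdot 1 \left(1 - 21\right)} = \frac{6 + 0}{3 \cdot 1 \left(-20\right)} = \frac{6}{-60} = 6 \left(- \frac{1}{60}\right) = - \frac{1}{10}$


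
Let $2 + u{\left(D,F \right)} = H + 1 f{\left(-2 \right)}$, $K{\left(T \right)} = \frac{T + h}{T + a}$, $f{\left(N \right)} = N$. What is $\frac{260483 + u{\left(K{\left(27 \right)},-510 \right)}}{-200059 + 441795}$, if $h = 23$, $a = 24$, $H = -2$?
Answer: $\frac{260477}{241736} \approx 1.0775$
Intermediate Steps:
$K{\left(T \right)} = \frac{23 + T}{24 + T}$ ($K{\left(T \right)} = \frac{T + 23}{T + 24} = \frac{23 + T}{24 + T}$)
$u{\left(D,F \right)} = -6$ ($u{\left(D,F \right)} = -2 + \left(-2 + 1 \left(-2\right)\right) = -2 - 4 = -6$)
$\frac{260483 + u{\left(K{\left(27 \right)},-510 \right)}}{-200059 + 441795} = \frac{260483 - 6}{-200059 + 441795} = \frac{260477}{241736}$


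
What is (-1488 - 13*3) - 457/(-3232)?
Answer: -4934807/3232 ≈ -1526.9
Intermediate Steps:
(-1488 - 13*3) - 457/(-3232) = (-1488 - 39) - 457*(-1/3232) = -1527 + 457/3232 = -4934807/3232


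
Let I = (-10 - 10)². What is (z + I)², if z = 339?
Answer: 546121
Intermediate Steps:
I = 400 (I = (-20)² = 400)
(z + I)² = (339 + 400)² = 739² = 546121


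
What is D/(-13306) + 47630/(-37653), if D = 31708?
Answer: -83075732/22773219 ≈ -3.6480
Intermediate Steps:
D/(-13306) + 47630/(-37653) = 31708/(-13306) + 47630/(-37653) = 31708*(-1/13306) + 47630*(-1/37653) = -15854/6653 - 4330/3423 = -83075732/22773219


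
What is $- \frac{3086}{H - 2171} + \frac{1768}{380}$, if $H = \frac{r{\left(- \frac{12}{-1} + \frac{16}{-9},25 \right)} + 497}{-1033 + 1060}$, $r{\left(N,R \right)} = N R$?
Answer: $\frac{30142507}{4947410} \approx 6.0926$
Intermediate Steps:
$H = \frac{6773}{243}$ ($H = \frac{\left(- \frac{12}{-1} + \frac{16}{-9}\right) 25 + 497}{-1033 + 1060} = \frac{\left(\left(-12\right) \left(-1\right) + 16 \left(- \frac{1}{9}\right)\right) 25 + 497}{27} = \left(\left(12 - \frac{16}{9}\right) 25 + 497\right) \frac{1}{27} = \left(\frac{92}{9} \cdot 25 + 497\right) \frac{1}{27} = \left(\frac{2300}{9} + 497\right) \frac{1}{27} = \frac{6773}{9} \cdot \frac{1}{27} = \frac{6773}{243} \approx 27.872$)
$- \frac{3086}{H - 2171} + \frac{1768}{380} = - \frac{3086}{\frac{6773}{243} - 2171} + \frac{1768}{380} = - \frac{3086}{- \frac{520780}{243}} + 1768 \cdot \frac{1}{380} = \left(-3086\right) \left(- \frac{243}{520780}\right) + \frac{442}{95} = \frac{374949}{260390} + \frac{442}{95} = \frac{30142507}{4947410}$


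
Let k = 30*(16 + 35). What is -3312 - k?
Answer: -4842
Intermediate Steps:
k = 1530 (k = 30*51 = 1530)
-3312 - k = -3312 - 1*1530 = -3312 - 1530 = -4842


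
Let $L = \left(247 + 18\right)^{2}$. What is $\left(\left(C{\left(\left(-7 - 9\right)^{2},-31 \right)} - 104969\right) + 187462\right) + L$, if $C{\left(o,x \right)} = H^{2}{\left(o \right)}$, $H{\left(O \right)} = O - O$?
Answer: $152718$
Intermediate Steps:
$H{\left(O \right)} = 0$
$C{\left(o,x \right)} = 0$ ($C{\left(o,x \right)} = 0^{2} = 0$)
$L = 70225$ ($L = 265^{2} = 70225$)
$\left(\left(C{\left(\left(-7 - 9\right)^{2},-31 \right)} - 104969\right) + 187462\right) + L = \left(\left(0 - 104969\right) + 187462\right) + 70225 = \left(-104969 + 187462\right) + 70225 = 82493 + 70225 = 152718$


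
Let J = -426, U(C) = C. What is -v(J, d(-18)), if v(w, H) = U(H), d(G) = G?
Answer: 18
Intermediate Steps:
v(w, H) = H
-v(J, d(-18)) = -1*(-18) = 18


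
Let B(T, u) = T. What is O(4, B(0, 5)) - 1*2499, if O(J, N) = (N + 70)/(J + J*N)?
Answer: -4963/2 ≈ -2481.5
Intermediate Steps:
O(J, N) = (70 + N)/(J + J*N)
O(4, B(0, 5)) - 1*2499 = (70 + 0)/(4*(1 + 0)) - 1*2499 = (¼)*70/1 - 2499 = (¼)*1*70 - 2499 = 35/2 - 2499 = -4963/2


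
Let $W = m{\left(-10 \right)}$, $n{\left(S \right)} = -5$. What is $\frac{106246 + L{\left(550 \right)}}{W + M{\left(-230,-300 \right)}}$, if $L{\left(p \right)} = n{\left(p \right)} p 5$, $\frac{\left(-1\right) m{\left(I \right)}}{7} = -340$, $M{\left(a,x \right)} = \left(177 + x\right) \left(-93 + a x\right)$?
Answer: $- \frac{92496}{8473181} \approx -0.010916$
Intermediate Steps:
$M{\left(a,x \right)} = \left(-93 + a x\right) \left(177 + x\right)$
$m{\left(I \right)} = 2380$ ($m{\left(I \right)} = \left(-7\right) \left(-340\right) = 2380$)
$L{\left(p \right)} = - 25 p$ ($L{\left(p \right)} = - 5 p 5 = - 25 p$)
$W = 2380$
$\frac{106246 + L{\left(550 \right)}}{W + M{\left(-230,-300 \right)}} = \frac{106246 - 13750}{2380 - \left(-11439 - 12213000 + 20700000\right)} = \frac{106246 - 13750}{2380 + \left(-16461 + 27900 - 20700000 + 12213000\right)} = \frac{92496}{2380 + \left(-16461 + 27900 - 20700000 + 12213000\right)} = \frac{92496}{2380 - 8475561} = \frac{92496}{-8473181} = 92496 \left(- \frac{1}{8473181}\right) = - \frac{92496}{8473181}$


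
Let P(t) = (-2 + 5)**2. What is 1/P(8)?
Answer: 1/9 ≈ 0.11111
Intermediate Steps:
P(t) = 9 (P(t) = 3**2 = 9)
1/P(8) = 1/9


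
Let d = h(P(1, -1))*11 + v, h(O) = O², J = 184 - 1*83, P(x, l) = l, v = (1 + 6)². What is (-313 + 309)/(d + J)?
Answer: -4/161 ≈ -0.024845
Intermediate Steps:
v = 49 (v = 7² = 49)
J = 101 (J = 184 - 83 = 101)
d = 60 (d = (-1)²*11 + 49 = 1*11 + 49 = 11 + 49 = 60)
(-313 + 309)/(d + J) = (-313 + 309)/(60 + 101) = -4/161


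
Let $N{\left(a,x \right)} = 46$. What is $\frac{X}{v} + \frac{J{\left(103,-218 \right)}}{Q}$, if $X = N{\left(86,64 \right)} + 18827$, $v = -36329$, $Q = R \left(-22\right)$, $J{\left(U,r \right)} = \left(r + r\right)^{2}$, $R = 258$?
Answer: $- \frac{1753280183}{51550851} \approx -34.011$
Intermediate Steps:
$J{\left(U,r \right)} = 4 r^{2}$ ($J{\left(U,r \right)} = \left(2 r\right)^{2} = 4 r^{2}$)
$Q = -5676$ ($Q = 258 \left(-22\right) = -5676$)
$X = 18873$ ($X = 46 + 18827 = 18873$)
$\frac{X}{v} + \frac{J{\left(103,-218 \right)}}{Q} = \frac{18873}{-36329} + \frac{4 \left(-218\right)^{2}}{-5676} = 18873 \left(- \frac{1}{36329}\right) + 4 \cdot 47524 \left(- \frac{1}{5676}\right) = - \frac{18873}{36329} + 190096 \left(- \frac{1}{5676}\right) = - \frac{18873}{36329} - \frac{47524}{1419} = - \frac{1753280183}{51550851}$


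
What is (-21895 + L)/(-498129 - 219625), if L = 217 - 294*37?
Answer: 16278/358877 ≈ 0.045358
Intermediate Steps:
L = -10661 (L = 217 - 10878 = -10661)
(-21895 + L)/(-498129 - 219625) = (-21895 - 10661)/(-498129 - 219625) = -32556/(-717754) = -32556*(-1/717754) = 16278/358877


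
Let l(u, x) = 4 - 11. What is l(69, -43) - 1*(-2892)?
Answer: 2885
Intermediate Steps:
l(u, x) = -7
l(69, -43) - 1*(-2892) = -7 - 1*(-2892) = -7 + 2892 = 2885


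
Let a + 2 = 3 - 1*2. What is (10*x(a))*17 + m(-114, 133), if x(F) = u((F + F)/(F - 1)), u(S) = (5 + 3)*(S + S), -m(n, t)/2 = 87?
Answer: 2546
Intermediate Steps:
m(n, t) = -174 (m(n, t) = -2*87 = -174)
a = -1 (a = -2 + (3 - 1*2) = -2 + (3 - 2) = -2 + 1 = -1)
u(S) = 16*S (u(S) = 8*(2*S) = 16*S)
x(F) = 32*F/(-1 + F) (x(F) = 16*((F + F)/(F - 1)) = 16*((2*F)/(-1 + F)) = 16*(2*F/(-1 + F)) = 32*F/(-1 + F))
(10*x(a))*17 + m(-114, 133) = (10*(32*(-1)/(-1 - 1)))*17 - 174 = (10*(32*(-1)/(-2)))*17 - 174 = (10*(32*(-1)*(-1/2)))*17 - 174 = (10*16)*17 - 174 = 160*17 - 174 = 2720 - 174 = 2546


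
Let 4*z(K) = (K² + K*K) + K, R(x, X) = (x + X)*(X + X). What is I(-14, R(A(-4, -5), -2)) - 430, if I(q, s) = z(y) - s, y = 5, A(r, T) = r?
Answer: -1761/4 ≈ -440.25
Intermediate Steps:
R(x, X) = 2*X*(X + x) (R(x, X) = (X + x)*(2*X) = 2*X*(X + x))
z(K) = K²/2 + K/4 (z(K) = ((K² + K*K) + K)/4 = ((K² + K²) + K)/4 = (2*K² + K)/4 = (K + 2*K²)/4 = K²/2 + K/4)
I(q, s) = 55/4 - s (I(q, s) = (¼)*5*(1 + 2*5) - s = (¼)*5*(1 + 10) - s = (¼)*5*11 - s = 55/4 - s)
I(-14, R(A(-4, -5), -2)) - 430 = (55/4 - 2*(-2)*(-2 - 4)) - 430 = (55/4 - 2*(-2)*(-6)) - 430 = (55/4 - 1*24) - 430 = (55/4 - 24) - 430 = -41/4 - 430 = -1761/4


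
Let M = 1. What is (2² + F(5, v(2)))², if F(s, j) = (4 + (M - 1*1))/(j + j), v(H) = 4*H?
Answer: 289/16 ≈ 18.063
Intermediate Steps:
F(s, j) = 2/j (F(s, j) = (4 + (1 - 1*1))/(j + j) = (4 + (1 - 1))/((2*j)) = (4 + 0)*(1/(2*j)) = 4*(1/(2*j)) = 2/j)
(2² + F(5, v(2)))² = (2² + 2/((4*2)))² = (4 + 2/8)² = (4 + 2*(⅛))² = (4 + ¼)² = (17/4)² = 289/16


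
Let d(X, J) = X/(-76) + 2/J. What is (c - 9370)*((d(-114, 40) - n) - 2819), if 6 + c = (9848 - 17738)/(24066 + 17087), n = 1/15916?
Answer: 21628587114226642/818738935 ≈ 2.6417e+7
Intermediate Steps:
d(X, J) = 2/J - X/76 (d(X, J) = X*(-1/76) + 2/J = -X/76 + 2/J = 2/J - X/76)
n = 1/15916 ≈ 6.2830e-5
c = -254808/41153 (c = -6 + (9848 - 17738)/(24066 + 17087) = -6 - 7890/41153 = -254808/41153 ≈ -6.1917)
(c - 9370)*((d(-114, 40) - n) - 2819) = (-254808/41153 - 9370)*(((2/40 - 1/76*(-114)) - 1*1/15916) - 2819) = -385858418*(((2*(1/40) + 3/2) - 1/15916) - 2819)/41153 = -385858418*(((1/20 + 3/2) - 1/15916) - 2819)/41153 = -385858418*((31/20 - 1/15916) - 2819)/41153 = -385858418*(30836/19895 - 2819)/41153 = -385858418/41153*(-56053169/19895) = 21628587114226642/818738935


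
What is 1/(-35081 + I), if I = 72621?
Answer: 1/37540 ≈ 2.6638e-5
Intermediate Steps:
1/(-35081 + I) = 1/(-35081 + 72621) = 1/37540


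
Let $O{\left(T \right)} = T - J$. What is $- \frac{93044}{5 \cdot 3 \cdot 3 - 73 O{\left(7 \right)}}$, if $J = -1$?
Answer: $\frac{13292}{77} \approx 172.62$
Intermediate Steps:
$O{\left(T \right)} = 1 + T$ ($O{\left(T \right)} = T - -1 = T + 1 = 1 + T$)
$- \frac{93044}{5 \cdot 3 \cdot 3 - 73 O{\left(7 \right)}} = - \frac{93044}{5 \cdot 3 \cdot 3 - 73 \left(1 + 7\right)} = - \frac{93044}{15 \cdot 3 - 584} = - \frac{93044}{45 - 584} = - \frac{93044}{-539} = \left(-93044\right) \left(- \frac{1}{539}\right) = \frac{13292}{77}$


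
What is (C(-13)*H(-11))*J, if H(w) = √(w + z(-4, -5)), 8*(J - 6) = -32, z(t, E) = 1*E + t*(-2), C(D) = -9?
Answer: -36*I*√2 ≈ -50.912*I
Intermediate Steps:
z(t, E) = E - 2*t
J = 2 (J = 6 + (⅛)*(-32) = 6 - 4 = 2)
H(w) = √(3 + w) (H(w) = √(w + (-5 - 2*(-4))) = √(w + (-5 + 8)) = √(w + 3) = √(3 + w))
(C(-13)*H(-11))*J = -9*√(3 - 11)*2 = -18*I*√2*2 = -36*I*√2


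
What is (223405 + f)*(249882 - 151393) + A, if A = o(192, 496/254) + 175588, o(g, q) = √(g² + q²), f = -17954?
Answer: 20234839127 + 8*√9291265/127 ≈ 2.0235e+10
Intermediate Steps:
A = 175588 + 8*√9291265/127 (A = √(192² + (496/254)²) + 175588 = √(36864 + (496*(1/254))²) + 175588 = √(36864 + (248/127)²) + 175588 = √(36864 + 61504/16129) + 175588 = √(594640960/16129) + 175588 = 8*√9291265/127 + 175588 = 175588 + 8*√9291265/127 ≈ 1.7578e+5)
(223405 + f)*(249882 - 151393) + A = (223405 - 17954)*(249882 - 151393) + (175588 + 8*√9291265/127) = 205451*98489 + (175588 + 8*√9291265/127) = 20234663539 + (175588 + 8*√9291265/127) = 20234839127 + 8*√9291265/127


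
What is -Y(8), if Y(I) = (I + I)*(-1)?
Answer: 16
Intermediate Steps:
Y(I) = -2*I (Y(I) = (2*I)*(-1) = -2*I)
-Y(8) = -(-2)*8 = -1*(-16) = 16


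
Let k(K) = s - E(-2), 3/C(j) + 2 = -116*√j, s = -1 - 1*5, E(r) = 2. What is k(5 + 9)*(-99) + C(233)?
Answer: 1241556627/1567622 - 87*√233/783811 ≈ 792.00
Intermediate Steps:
s = -6 (s = -1 - 5 = -6)
C(j) = 3/(-2 - 116*√j)
k(K) = -8 (k(K) = -6 - 1*2 = -6 - 2 = -8)
k(5 + 9)*(-99) + C(233) = -8*(-99) - 3/(2 + 116*√233) = 792 - 3/(2 + 116*√233)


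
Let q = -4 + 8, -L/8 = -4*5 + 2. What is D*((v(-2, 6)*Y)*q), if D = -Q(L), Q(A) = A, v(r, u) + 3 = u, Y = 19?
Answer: -32832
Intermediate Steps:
L = 144 (L = -8*(-4*5 + 2) = -8*(-20 + 2) = -8*(-18) = 144)
v(r, u) = -3 + u
q = 4
D = -144 (D = -1*144 = -144)
D*((v(-2, 6)*Y)*q) = -144*(-3 + 6)*19*4 = -144*3*19*4 = -8208*4 = -144*228 = -32832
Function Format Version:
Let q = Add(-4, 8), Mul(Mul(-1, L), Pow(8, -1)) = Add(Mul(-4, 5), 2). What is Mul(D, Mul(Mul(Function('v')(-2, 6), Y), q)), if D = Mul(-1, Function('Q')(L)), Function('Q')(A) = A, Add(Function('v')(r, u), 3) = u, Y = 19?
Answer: -32832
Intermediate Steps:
L = 144 (L = Mul(-8, Add(Mul(-4, 5), 2)) = Mul(-8, Add(-20, 2)) = Mul(-8, -18) = 144)
Function('v')(r, u) = Add(-3, u)
q = 4
D = -144 (D = Mul(-1, 144) = -144)
Mul(D, Mul(Mul(Function('v')(-2, 6), Y), q)) = Mul(-144, Mul(Mul(Add(-3, 6), 19), 4)) = Mul(-144, Mul(Mul(3, 19), 4)) = Mul(-144, Mul(57, 4)) = Mul(-144, 228) = -32832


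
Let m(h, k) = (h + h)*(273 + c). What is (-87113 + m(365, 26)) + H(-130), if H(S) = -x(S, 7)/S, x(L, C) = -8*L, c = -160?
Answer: -4615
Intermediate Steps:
m(h, k) = 226*h (m(h, k) = (h + h)*(273 - 160) = (2*h)*113 = 226*h)
H(S) = 8 (H(S) = -(-8*S)/S = -1*(-8) = 8)
(-87113 + m(365, 26)) + H(-130) = (-87113 + 226*365) + 8 = (-87113 + 82490) + 8 = -4623 + 8 = -4615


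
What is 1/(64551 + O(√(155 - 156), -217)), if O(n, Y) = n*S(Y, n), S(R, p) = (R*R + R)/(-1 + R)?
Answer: 255643477/16502225165859 + 283836*I/5500741721953 ≈ 1.5491e-5 + 5.16e-8*I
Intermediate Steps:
S(R, p) = (R + R²)/(-1 + R) (S(R, p) = (R² + R)/(-1 + R) = (R + R²)/(-1 + R))
O(n, Y) = Y*n*(1 + Y)/(-1 + Y) (O(n, Y) = n*(Y*(1 + Y)/(-1 + Y)) = Y*n*(1 + Y)/(-1 + Y))
1/(64551 + O(√(155 - 156), -217)) = 1/(64551 - 217*√(155 - 156)*(1 - 217)/(-1 - 217)) = 1/(64551 - 217*√(-1)*(-216)/(-218)) = 1/(64551 - 217*I*(-1/218)*(-216)) = 1/(64551 - 23436*I/109) = 11881*(64551 + 23436*I/109)/49506675497577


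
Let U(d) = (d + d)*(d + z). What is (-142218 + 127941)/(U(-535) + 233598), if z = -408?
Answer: -14277/1242608 ≈ -0.011490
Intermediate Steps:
U(d) = 2*d*(-408 + d) (U(d) = (d + d)*(d - 408) = (2*d)*(-408 + d) = 2*d*(-408 + d))
(-142218 + 127941)/(U(-535) + 233598) = (-142218 + 127941)/(2*(-535)*(-408 - 535) + 233598) = -14277/(2*(-535)*(-943) + 233598) = -14277/(1009010 + 233598) = -14277/1242608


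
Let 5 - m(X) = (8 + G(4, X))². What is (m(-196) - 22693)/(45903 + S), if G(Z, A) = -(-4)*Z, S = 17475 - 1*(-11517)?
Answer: -23264/74895 ≈ -0.31062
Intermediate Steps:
S = 28992 (S = 17475 + 11517 = 28992)
G(Z, A) = 4*Z
m(X) = -571 (m(X) = 5 - (8 + 4*4)² = 5 - (8 + 16)² = 5 - 1*24² = 5 - 1*576 = 5 - 576 = -571)
(m(-196) - 22693)/(45903 + S) = (-571 - 22693)/(45903 + 28992) = -23264/74895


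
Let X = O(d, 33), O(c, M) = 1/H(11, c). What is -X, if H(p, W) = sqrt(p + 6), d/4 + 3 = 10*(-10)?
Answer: -sqrt(17)/17 ≈ -0.24254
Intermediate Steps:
d = -412 (d = -12 + 4*(10*(-10)) = -12 + 4*(-100) = -12 - 400 = -412)
H(p, W) = sqrt(6 + p)
O(c, M) = sqrt(17)/17 (O(c, M) = 1/(sqrt(6 + 11)) = 1/(sqrt(17)) = sqrt(17)/17)
X = sqrt(17)/17 ≈ 0.24254
-X = -sqrt(17)/17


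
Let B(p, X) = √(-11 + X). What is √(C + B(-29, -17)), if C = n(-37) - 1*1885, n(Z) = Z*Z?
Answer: √(-516 + 2*I*√7) ≈ 0.1165 + 22.716*I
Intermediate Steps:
n(Z) = Z²
C = -516 (C = (-37)² - 1*1885 = 1369 - 1885 = -516)
√(C + B(-29, -17)) = √(-516 + √(-11 - 17)) = √(-516 + √(-28)) = √(-516 + 2*I*√7)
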